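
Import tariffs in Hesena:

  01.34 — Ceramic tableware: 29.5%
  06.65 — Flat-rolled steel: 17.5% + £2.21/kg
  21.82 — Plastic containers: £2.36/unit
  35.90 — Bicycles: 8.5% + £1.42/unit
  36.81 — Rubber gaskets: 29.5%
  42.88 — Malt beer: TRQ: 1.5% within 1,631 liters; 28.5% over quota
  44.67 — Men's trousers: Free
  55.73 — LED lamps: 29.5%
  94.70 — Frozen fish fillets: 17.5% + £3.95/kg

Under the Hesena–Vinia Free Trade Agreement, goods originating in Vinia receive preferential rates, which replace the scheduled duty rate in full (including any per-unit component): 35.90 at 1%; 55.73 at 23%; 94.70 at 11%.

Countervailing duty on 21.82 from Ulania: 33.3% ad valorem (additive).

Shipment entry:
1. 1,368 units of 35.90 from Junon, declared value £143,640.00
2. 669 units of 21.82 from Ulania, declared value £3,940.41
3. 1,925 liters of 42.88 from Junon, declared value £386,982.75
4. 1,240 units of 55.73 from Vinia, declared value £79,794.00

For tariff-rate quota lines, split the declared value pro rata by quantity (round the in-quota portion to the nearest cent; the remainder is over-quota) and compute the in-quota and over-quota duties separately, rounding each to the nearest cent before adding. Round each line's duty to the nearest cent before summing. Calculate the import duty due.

Line 1 (35.90, Junon, 1,368 units, £143,640.00):
Base rate for 35.90 is 8.5% + £1.42/unit.
35.90 has an FTA preferential rate, but origin Junon is not Vinia; base rate stands.
Duty = £143,640.00 × 8.5% + 1,368 × £1.42 = £14,151.96.
Line 2 (21.82, Ulania, 669 units, £3,940.41):
Base rate for 21.82 is £2.36/unit.
Additional duty on 21.82 from Ulania: +33.3% ad valorem. Applied ad valorem rate = 33.3%.
Duty = £3,940.41 × 33.3% + 669 × £2.36 = £2,891.00.
Line 3 (42.88, Junon, 1,925 liters, £386,982.75):
Code 42.88 is under a tariff-rate quota (threshold 1,631 liters). In-quota: 1,631 liters at 1.5%; over-quota: 294 liters at 28.5%.
Pro-rata value split: in-quota = £386,982.75 × 1,631/1,925 = £327,879.93; over-quota = £386,982.75 − £327,879.93 = £59,102.82.
In-quota duty = £327,879.93 × 1.5% = £4,918.20. Over-quota duty = £59,102.82 × 28.5% = £16,844.30.
Line duty = £4,918.20 + £16,844.30 = £21,762.50.
Line 4 (55.73, Vinia, 1,240 units, £79,794.00):
Base rate for 55.73 is 29.5%.
Origin Vinia qualifies under the Hesena–Vinia agreement and 55.73 is covered: preferential rate 23% applies instead.
Duty = £79,794.00 × 23% = £18,352.62.
Total = £14,151.96 + £2,891.00 + £21,762.50 + £18,352.62 = £57,158.08.

£57,158.08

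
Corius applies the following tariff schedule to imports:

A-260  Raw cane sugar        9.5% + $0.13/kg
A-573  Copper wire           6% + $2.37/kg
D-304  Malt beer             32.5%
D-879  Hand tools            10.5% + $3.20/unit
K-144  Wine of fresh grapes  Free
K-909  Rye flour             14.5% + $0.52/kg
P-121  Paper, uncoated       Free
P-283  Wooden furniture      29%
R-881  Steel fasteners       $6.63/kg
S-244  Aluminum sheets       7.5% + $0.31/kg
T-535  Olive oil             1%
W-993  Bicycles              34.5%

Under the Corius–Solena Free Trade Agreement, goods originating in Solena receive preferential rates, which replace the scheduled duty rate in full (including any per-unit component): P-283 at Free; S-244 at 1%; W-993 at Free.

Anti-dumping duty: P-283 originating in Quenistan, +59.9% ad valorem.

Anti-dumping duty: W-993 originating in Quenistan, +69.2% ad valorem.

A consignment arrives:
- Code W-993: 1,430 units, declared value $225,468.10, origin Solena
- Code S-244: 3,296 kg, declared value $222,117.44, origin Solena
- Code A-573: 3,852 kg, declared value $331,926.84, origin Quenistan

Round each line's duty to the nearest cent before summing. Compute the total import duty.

$31,266.02

Line 1 (W-993, Solena, 1,430 units, $225,468.10):
Base rate for W-993 is 34.5%.
Origin Solena qualifies under the Corius–Solena agreement and W-993 is covered: preferential rate Free applies instead.
The additional-duty order on W-993 targets Quenistan, not Solena; it does not apply.
Duty = $225,468.10 × 0% = $0.00.
Line 2 (S-244, Solena, 3,296 kg, $222,117.44):
Base rate for S-244 is 7.5% + $0.31/kg.
Origin Solena qualifies under the Corius–Solena agreement and S-244 is covered: preferential rate 1% applies instead.
Duty = $222,117.44 × 1% = $2,221.17.
Line 3 (A-573, Quenistan, 3,852 kg, $331,926.84):
Base rate for A-573 is 6% + $2.37/kg.
Duty = $331,926.84 × 6% + 3,852 × $2.37 = $29,044.85.
Total = $0.00 + $2,221.17 + $29,044.85 = $31,266.02.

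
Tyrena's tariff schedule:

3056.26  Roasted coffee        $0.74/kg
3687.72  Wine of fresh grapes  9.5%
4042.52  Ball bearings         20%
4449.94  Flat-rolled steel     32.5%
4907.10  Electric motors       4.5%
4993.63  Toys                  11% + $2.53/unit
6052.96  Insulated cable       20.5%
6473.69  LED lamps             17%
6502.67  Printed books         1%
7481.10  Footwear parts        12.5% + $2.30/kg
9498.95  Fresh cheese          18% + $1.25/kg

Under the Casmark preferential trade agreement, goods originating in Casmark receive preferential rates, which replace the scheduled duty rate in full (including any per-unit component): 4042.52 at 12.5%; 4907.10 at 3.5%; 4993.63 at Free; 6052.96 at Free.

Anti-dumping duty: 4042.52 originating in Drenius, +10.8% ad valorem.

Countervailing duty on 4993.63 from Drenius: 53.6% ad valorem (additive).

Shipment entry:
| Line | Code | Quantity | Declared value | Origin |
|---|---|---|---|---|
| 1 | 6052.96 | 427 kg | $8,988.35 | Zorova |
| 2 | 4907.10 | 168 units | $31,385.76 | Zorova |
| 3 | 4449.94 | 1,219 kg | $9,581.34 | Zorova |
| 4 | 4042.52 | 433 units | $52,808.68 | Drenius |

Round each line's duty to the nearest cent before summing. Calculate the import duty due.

Line 1 (6052.96, Zorova, 427 kg, $8,988.35):
Base rate for 6052.96 is 20.5%.
6052.96 has an FTA preferential rate, but origin Zorova is not Casmark; base rate stands.
Duty = $8,988.35 × 20.5% = $1,842.61.
Line 2 (4907.10, Zorova, 168 units, $31,385.76):
Base rate for 4907.10 is 4.5%.
4907.10 has an FTA preferential rate, but origin Zorova is not Casmark; base rate stands.
Duty = $31,385.76 × 4.5% = $1,412.36.
Line 3 (4449.94, Zorova, 1,219 kg, $9,581.34):
Base rate for 4449.94 is 32.5%.
Duty = $9,581.34 × 32.5% = $3,113.94.
Line 4 (4042.52, Drenius, 433 units, $52,808.68):
Base rate for 4042.52 is 20%.
4042.52 has an FTA preferential rate, but origin Drenius is not Casmark; base rate stands.
Additional duty on 4042.52 from Drenius: +10.8%. Applied ad valorem rate: 20% + 10.8% = 30.8%.
Duty = $52,808.68 × 30.8% = $16,265.07.
Total = $1,842.61 + $1,412.36 + $3,113.94 + $16,265.07 = $22,633.98.

$22,633.98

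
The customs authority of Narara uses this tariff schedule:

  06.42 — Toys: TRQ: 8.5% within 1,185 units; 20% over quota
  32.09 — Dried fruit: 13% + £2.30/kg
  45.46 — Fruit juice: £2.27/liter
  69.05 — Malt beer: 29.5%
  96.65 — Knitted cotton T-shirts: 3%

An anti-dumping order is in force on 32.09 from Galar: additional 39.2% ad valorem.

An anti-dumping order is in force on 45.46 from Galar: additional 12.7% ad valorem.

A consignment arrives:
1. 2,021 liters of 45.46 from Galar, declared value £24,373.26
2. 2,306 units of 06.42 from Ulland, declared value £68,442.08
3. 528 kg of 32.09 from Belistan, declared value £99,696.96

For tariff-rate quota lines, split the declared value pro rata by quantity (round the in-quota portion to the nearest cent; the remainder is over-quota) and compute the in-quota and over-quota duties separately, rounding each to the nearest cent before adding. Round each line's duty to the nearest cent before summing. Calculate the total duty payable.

Line 1 (45.46, Galar, 2,021 liters, £24,373.26):
Base rate for 45.46 is £2.27/liter.
Additional duty on 45.46 from Galar: +12.7% ad valorem. Applied ad valorem rate = 12.7%.
Duty = £24,373.26 × 12.7% + 2,021 × £2.27 = £7,683.07.
Line 2 (06.42, Ulland, 2,306 units, £68,442.08):
Code 06.42 is under a tariff-rate quota (threshold 1,185 units). In-quota: 1,185 units at 8.5%; over-quota: 1,121 units at 20%.
Pro-rata value split: in-quota = £68,442.08 × 1,185/2,306 = £35,170.80; over-quota = £68,442.08 − £35,170.80 = £33,271.28.
In-quota duty = £35,170.80 × 8.5% = £2,989.52. Over-quota duty = £33,271.28 × 20% = £6,654.26.
Line duty = £2,989.52 + £6,654.26 = £9,643.78.
Line 3 (32.09, Belistan, 528 kg, £99,696.96):
Base rate for 32.09 is 13% + £2.30/kg.
The additional-duty order on 32.09 targets Galar, not Belistan; it does not apply.
Duty = £99,696.96 × 13% + 528 × £2.30 = £14,175.00.
Total = £7,683.07 + £9,643.78 + £14,175.00 = £31,501.85.

£31,501.85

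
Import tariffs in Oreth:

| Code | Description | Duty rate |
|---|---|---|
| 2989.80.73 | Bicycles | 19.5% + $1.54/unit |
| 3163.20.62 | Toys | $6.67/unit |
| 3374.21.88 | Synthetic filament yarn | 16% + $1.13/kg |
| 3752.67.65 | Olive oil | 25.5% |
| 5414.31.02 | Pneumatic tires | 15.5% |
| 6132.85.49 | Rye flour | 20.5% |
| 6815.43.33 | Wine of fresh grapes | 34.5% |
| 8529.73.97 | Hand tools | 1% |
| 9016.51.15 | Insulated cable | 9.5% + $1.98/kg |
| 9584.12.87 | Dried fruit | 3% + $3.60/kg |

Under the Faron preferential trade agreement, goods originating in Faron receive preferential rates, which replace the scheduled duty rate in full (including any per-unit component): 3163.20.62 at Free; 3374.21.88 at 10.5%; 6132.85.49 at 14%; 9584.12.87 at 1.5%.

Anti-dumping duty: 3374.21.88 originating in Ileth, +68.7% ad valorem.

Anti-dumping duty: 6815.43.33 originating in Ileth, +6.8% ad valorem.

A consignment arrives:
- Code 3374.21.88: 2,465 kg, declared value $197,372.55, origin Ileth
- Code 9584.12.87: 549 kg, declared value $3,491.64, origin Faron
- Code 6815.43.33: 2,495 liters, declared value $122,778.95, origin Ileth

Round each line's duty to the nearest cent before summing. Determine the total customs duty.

Line 1 (3374.21.88, Ileth, 2,465 kg, $197,372.55):
Base rate for 3374.21.88 is 16% + $1.13/kg.
3374.21.88 has an FTA preferential rate, but origin Ileth is not Faron; base rate stands.
Additional duty on 3374.21.88 from Ileth: +68.7%. Applied ad valorem rate: 16% + 68.7% = 84.7%.
Duty = $197,372.55 × 84.7% + 2,465 × $1.13 = $169,960.00.
Line 2 (9584.12.87, Faron, 549 kg, $3,491.64):
Base rate for 9584.12.87 is 3% + $3.60/kg.
Origin Faron qualifies under the Oreth–Faron agreement and 9584.12.87 is covered: preferential rate 1.5% applies instead.
Duty = $3,491.64 × 1.5% = $52.37.
Line 3 (6815.43.33, Ileth, 2,495 liters, $122,778.95):
Base rate for 6815.43.33 is 34.5%.
Additional duty on 6815.43.33 from Ileth: +6.8%. Applied ad valorem rate: 34.5% + 6.8% = 41.3%.
Duty = $122,778.95 × 41.3% = $50,707.71.
Total = $169,960.00 + $52.37 + $50,707.71 = $220,720.08.

$220,720.08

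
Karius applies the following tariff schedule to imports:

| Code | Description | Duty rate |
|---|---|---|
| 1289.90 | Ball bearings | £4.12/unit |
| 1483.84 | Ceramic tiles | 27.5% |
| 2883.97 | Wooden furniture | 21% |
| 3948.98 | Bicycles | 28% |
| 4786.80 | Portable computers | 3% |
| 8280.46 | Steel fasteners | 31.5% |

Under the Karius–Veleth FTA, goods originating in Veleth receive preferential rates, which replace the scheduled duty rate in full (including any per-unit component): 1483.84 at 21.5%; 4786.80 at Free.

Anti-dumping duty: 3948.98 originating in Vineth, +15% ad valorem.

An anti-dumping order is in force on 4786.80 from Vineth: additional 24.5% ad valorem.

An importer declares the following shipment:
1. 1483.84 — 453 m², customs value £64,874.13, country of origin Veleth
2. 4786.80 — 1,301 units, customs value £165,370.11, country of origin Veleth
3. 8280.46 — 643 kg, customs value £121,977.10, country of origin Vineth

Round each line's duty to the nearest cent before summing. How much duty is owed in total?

£52,370.73

Line 1 (1483.84, Veleth, 453 m², £64,874.13):
Base rate for 1483.84 is 27.5%.
Origin Veleth qualifies under the Karius–Veleth agreement and 1483.84 is covered: preferential rate 21.5% applies instead.
Duty = £64,874.13 × 21.5% = £13,947.94.
Line 2 (4786.80, Veleth, 1,301 units, £165,370.11):
Base rate for 4786.80 is 3%.
Origin Veleth qualifies under the Karius–Veleth agreement and 4786.80 is covered: preferential rate Free applies instead.
The additional-duty order on 4786.80 targets Vineth, not Veleth; it does not apply.
Duty = £165,370.11 × 0% = £0.00.
Line 3 (8280.46, Vineth, 643 kg, £121,977.10):
Base rate for 8280.46 is 31.5%.
Duty = £121,977.10 × 31.5% = £38,422.79.
Total = £13,947.94 + £0.00 + £38,422.79 = £52,370.73.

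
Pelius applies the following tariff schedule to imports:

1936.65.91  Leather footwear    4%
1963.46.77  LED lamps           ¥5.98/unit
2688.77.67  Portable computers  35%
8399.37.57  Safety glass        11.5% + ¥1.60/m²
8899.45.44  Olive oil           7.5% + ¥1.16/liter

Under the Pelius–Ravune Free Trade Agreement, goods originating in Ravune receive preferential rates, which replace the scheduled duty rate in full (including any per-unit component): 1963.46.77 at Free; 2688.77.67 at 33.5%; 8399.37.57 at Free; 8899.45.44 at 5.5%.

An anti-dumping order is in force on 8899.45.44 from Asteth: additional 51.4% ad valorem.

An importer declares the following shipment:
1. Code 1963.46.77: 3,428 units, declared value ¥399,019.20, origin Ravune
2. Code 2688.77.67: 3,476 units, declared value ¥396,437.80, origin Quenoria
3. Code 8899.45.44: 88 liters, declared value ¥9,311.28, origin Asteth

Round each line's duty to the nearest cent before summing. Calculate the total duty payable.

¥144,339.65

Line 1 (1963.46.77, Ravune, 3,428 units, ¥399,019.20):
Base rate for 1963.46.77 is ¥5.98/unit.
Origin Ravune qualifies under the Pelius–Ravune agreement and 1963.46.77 is covered: preferential rate Free applies instead.
Duty = ¥399,019.20 × 0% = ¥0.00.
Line 2 (2688.77.67, Quenoria, 3,476 units, ¥396,437.80):
Base rate for 2688.77.67 is 35%.
2688.77.67 has an FTA preferential rate, but origin Quenoria is not Ravune; base rate stands.
Duty = ¥396,437.80 × 35% = ¥138,753.23.
Line 3 (8899.45.44, Asteth, 88 liters, ¥9,311.28):
Base rate for 8899.45.44 is 7.5% + ¥1.16/liter.
8899.45.44 has an FTA preferential rate, but origin Asteth is not Ravune; base rate stands.
Additional duty on 8899.45.44 from Asteth: +51.4%. Applied ad valorem rate: 7.5% + 51.4% = 58.9%.
Duty = ¥9,311.28 × 58.9% + 88 × ¥1.16 = ¥5,586.42.
Total = ¥0.00 + ¥138,753.23 + ¥5,586.42 = ¥144,339.65.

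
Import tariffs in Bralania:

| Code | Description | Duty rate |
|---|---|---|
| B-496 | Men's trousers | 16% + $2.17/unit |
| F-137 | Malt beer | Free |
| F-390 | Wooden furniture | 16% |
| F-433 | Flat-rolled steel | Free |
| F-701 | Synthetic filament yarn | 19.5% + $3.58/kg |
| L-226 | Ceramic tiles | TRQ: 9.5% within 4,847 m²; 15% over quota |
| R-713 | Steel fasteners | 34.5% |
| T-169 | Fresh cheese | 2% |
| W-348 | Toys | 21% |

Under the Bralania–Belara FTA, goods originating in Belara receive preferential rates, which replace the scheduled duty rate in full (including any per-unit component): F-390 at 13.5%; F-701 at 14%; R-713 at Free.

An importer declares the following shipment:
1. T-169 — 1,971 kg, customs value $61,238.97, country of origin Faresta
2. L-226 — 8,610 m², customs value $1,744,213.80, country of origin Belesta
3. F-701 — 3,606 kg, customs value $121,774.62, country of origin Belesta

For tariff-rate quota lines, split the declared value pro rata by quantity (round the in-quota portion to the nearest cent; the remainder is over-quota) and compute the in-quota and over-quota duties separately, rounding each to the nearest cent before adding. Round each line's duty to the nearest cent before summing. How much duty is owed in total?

$245,507.59

Line 1 (T-169, Faresta, 1,971 kg, $61,238.97):
Base rate for T-169 is 2%.
Duty = $61,238.97 × 2% = $1,224.78.
Line 2 (L-226, Belesta, 8,610 m², $1,744,213.80):
Code L-226 is under a tariff-rate quota (threshold 4,847 m²). In-quota: 4,847 m² at 9.5%; over-quota: 3,763 m² at 15%.
Pro-rata value split: in-quota = $1,744,213.80 × 4,847/8,610 = $981,905.26; over-quota = $1,744,213.80 − $981,905.26 = $762,308.54.
In-quota duty = $981,905.26 × 9.5% = $93,281.00. Over-quota duty = $762,308.54 × 15% = $114,346.28.
Line duty = $93,281.00 + $114,346.28 = $207,627.28.
Line 3 (F-701, Belesta, 3,606 kg, $121,774.62):
Base rate for F-701 is 19.5% + $3.58/kg.
F-701 has an FTA preferential rate, but origin Belesta is not Belara; base rate stands.
Duty = $121,774.62 × 19.5% + 3,606 × $3.58 = $36,655.53.
Total = $1,224.78 + $207,627.28 + $36,655.53 = $245,507.59.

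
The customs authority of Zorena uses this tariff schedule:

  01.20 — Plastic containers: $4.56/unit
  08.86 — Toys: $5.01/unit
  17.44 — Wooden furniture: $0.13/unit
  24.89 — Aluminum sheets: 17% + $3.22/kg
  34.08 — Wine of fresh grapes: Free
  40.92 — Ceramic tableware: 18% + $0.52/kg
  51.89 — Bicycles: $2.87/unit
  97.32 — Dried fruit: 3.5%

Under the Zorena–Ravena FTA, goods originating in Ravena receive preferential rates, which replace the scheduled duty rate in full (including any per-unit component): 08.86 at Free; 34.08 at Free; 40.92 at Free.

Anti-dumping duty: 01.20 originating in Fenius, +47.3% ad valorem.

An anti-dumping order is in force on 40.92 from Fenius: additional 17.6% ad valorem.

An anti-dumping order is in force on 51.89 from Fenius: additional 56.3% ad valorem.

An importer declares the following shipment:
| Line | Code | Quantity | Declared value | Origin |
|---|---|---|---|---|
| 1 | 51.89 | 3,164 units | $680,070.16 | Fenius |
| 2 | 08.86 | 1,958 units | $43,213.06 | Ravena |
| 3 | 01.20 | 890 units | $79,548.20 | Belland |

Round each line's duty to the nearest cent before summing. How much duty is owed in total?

$396,018.58

Line 1 (51.89, Fenius, 3,164 units, $680,070.16):
Base rate for 51.89 is $2.87/unit.
Additional duty on 51.89 from Fenius: +56.3% ad valorem. Applied ad valorem rate = 56.3%.
Duty = $680,070.16 × 56.3% + 3,164 × $2.87 = $391,960.18.
Line 2 (08.86, Ravena, 1,958 units, $43,213.06):
Base rate for 08.86 is $5.01/unit.
Origin Ravena qualifies under the Zorena–Ravena agreement and 08.86 is covered: preferential rate Free applies instead.
Duty = $43,213.06 × 0% = $0.00.
Line 3 (01.20, Belland, 890 units, $79,548.20):
Base rate for 01.20 is $4.56/unit.
The additional-duty order on 01.20 targets Fenius, not Belland; it does not apply.
Duty = 890 × $4.56 = $4,058.40.
Total = $391,960.18 + $0.00 + $4,058.40 = $396,018.58.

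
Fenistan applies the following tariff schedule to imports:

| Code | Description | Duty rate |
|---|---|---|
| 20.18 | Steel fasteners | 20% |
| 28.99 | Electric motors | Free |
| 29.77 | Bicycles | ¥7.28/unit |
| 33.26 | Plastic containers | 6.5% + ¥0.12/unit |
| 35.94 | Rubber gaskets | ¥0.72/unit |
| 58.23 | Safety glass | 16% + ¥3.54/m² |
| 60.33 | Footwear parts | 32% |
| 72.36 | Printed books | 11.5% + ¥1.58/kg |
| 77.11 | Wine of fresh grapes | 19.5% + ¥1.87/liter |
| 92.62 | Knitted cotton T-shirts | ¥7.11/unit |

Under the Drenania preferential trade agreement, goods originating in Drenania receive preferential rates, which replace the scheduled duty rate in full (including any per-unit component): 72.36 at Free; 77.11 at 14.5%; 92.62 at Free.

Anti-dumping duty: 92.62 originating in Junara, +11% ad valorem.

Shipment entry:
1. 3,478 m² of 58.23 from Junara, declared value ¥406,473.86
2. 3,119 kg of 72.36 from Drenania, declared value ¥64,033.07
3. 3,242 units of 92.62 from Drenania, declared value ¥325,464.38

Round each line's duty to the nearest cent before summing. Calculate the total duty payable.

¥77,347.94

Line 1 (58.23, Junara, 3,478 m², ¥406,473.86):
Base rate for 58.23 is 16% + ¥3.54/m².
Duty = ¥406,473.86 × 16% + 3,478 × ¥3.54 = ¥77,347.94.
Line 2 (72.36, Drenania, 3,119 kg, ¥64,033.07):
Base rate for 72.36 is 11.5% + ¥1.58/kg.
Origin Drenania qualifies under the Fenistan–Drenania agreement and 72.36 is covered: preferential rate Free applies instead.
Duty = ¥64,033.07 × 0% = ¥0.00.
Line 3 (92.62, Drenania, 3,242 units, ¥325,464.38):
Base rate for 92.62 is ¥7.11/unit.
Origin Drenania qualifies under the Fenistan–Drenania agreement and 92.62 is covered: preferential rate Free applies instead.
The additional-duty order on 92.62 targets Junara, not Drenania; it does not apply.
Duty = ¥325,464.38 × 0% = ¥0.00.
Total = ¥77,347.94 + ¥0.00 + ¥0.00 = ¥77,347.94.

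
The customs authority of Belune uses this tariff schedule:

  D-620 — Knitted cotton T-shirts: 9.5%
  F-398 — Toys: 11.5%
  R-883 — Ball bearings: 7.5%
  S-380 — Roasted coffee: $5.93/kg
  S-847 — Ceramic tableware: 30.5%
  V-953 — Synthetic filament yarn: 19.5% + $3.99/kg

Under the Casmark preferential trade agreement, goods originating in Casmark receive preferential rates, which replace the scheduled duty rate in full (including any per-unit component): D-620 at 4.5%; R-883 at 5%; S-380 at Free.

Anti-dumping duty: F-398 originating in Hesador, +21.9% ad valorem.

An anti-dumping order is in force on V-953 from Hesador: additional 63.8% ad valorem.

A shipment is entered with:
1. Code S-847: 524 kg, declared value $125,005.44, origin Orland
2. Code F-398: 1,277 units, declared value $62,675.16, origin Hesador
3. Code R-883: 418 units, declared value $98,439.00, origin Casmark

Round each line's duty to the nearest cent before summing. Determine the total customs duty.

Line 1 (S-847, Orland, 524 kg, $125,005.44):
Base rate for S-847 is 30.5%.
Duty = $125,005.44 × 30.5% = $38,126.66.
Line 2 (F-398, Hesador, 1,277 units, $62,675.16):
Base rate for F-398 is 11.5%.
Additional duty on F-398 from Hesador: +21.9%. Applied ad valorem rate: 11.5% + 21.9% = 33.4%.
Duty = $62,675.16 × 33.4% = $20,933.50.
Line 3 (R-883, Casmark, 418 units, $98,439.00):
Base rate for R-883 is 7.5%.
Origin Casmark qualifies under the Belune–Casmark agreement and R-883 is covered: preferential rate 5% applies instead.
Duty = $98,439.00 × 5% = $4,921.95.
Total = $38,126.66 + $20,933.50 + $4,921.95 = $63,982.11.

$63,982.11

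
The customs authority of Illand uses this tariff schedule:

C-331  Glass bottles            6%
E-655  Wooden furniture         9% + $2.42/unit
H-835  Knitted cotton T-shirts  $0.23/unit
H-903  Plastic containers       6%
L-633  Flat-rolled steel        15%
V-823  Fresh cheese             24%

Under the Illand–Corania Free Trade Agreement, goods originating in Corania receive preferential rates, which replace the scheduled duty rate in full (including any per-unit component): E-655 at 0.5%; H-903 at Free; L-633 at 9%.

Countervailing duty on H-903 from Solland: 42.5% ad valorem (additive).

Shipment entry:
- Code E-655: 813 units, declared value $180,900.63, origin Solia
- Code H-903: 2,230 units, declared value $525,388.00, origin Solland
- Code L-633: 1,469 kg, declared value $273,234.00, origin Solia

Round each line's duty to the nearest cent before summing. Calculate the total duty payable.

Line 1 (E-655, Solia, 813 units, $180,900.63):
Base rate for E-655 is 9% + $2.42/unit.
E-655 has an FTA preferential rate, but origin Solia is not Corania; base rate stands.
Duty = $180,900.63 × 9% + 813 × $2.42 = $18,248.52.
Line 2 (H-903, Solland, 2,230 units, $525,388.00):
Base rate for H-903 is 6%.
H-903 has an FTA preferential rate, but origin Solland is not Corania; base rate stands.
Additional duty on H-903 from Solland: +42.5%. Applied ad valorem rate: 6% + 42.5% = 48.5%.
Duty = $525,388.00 × 48.5% = $254,813.18.
Line 3 (L-633, Solia, 1,469 kg, $273,234.00):
Base rate for L-633 is 15%.
L-633 has an FTA preferential rate, but origin Solia is not Corania; base rate stands.
Duty = $273,234.00 × 15% = $40,985.10.
Total = $18,248.52 + $254,813.18 + $40,985.10 = $314,046.80.

$314,046.80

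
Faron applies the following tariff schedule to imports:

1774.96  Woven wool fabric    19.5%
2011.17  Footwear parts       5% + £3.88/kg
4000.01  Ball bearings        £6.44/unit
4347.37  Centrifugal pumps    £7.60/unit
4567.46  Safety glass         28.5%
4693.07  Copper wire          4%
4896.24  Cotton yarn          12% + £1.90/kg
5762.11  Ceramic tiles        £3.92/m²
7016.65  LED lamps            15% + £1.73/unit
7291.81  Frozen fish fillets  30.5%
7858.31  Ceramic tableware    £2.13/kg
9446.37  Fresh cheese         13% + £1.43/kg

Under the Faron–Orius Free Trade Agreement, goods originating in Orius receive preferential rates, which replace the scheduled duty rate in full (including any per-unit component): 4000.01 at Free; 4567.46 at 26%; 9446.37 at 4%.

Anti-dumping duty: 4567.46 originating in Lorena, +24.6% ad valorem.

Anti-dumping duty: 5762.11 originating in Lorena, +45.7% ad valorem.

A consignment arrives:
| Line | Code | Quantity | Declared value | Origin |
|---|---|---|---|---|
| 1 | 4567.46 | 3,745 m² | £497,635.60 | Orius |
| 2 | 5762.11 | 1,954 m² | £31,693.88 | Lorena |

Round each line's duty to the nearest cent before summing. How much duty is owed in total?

Line 1 (4567.46, Orius, 3,745 m², £497,635.60):
Base rate for 4567.46 is 28.5%.
Origin Orius qualifies under the Faron–Orius agreement and 4567.46 is covered: preferential rate 26% applies instead.
The additional-duty order on 4567.46 targets Lorena, not Orius; it does not apply.
Duty = £497,635.60 × 26% = £129,385.26.
Line 2 (5762.11, Lorena, 1,954 m², £31,693.88):
Base rate for 5762.11 is £3.92/m².
Additional duty on 5762.11 from Lorena: +45.7% ad valorem. Applied ad valorem rate = 45.7%.
Duty = £31,693.88 × 45.7% + 1,954 × £3.92 = £22,143.78.
Total = £129,385.26 + £22,143.78 = £151,529.04.

£151,529.04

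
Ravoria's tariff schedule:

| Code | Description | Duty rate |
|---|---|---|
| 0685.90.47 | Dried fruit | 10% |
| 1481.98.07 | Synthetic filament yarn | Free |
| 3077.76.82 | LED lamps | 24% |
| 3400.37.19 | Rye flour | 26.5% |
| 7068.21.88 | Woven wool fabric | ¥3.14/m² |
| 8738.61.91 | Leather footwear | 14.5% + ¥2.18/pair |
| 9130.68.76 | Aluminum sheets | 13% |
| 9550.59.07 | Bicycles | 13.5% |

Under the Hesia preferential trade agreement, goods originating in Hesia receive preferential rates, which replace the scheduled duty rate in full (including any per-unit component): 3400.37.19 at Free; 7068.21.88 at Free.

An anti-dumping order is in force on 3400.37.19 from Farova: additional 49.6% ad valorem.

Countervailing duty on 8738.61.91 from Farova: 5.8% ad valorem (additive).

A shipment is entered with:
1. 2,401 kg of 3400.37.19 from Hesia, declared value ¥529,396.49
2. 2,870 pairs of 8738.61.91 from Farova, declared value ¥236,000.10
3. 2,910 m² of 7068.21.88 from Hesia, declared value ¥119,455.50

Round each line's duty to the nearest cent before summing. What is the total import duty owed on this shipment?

Line 1 (3400.37.19, Hesia, 2,401 kg, ¥529,396.49):
Base rate for 3400.37.19 is 26.5%.
Origin Hesia qualifies under the Ravoria–Hesia agreement and 3400.37.19 is covered: preferential rate Free applies instead.
The additional-duty order on 3400.37.19 targets Farova, not Hesia; it does not apply.
Duty = ¥529,396.49 × 0% = ¥0.00.
Line 2 (8738.61.91, Farova, 2,870 pairs, ¥236,000.10):
Base rate for 8738.61.91 is 14.5% + ¥2.18/pair.
Additional duty on 8738.61.91 from Farova: +5.8%. Applied ad valorem rate: 14.5% + 5.8% = 20.3%.
Duty = ¥236,000.10 × 20.3% + 2,870 × ¥2.18 = ¥54,164.62.
Line 3 (7068.21.88, Hesia, 2,910 m², ¥119,455.50):
Base rate for 7068.21.88 is ¥3.14/m².
Origin Hesia qualifies under the Ravoria–Hesia agreement and 7068.21.88 is covered: preferential rate Free applies instead.
Duty = ¥119,455.50 × 0% = ¥0.00.
Total = ¥0.00 + ¥54,164.62 + ¥0.00 = ¥54,164.62.

¥54,164.62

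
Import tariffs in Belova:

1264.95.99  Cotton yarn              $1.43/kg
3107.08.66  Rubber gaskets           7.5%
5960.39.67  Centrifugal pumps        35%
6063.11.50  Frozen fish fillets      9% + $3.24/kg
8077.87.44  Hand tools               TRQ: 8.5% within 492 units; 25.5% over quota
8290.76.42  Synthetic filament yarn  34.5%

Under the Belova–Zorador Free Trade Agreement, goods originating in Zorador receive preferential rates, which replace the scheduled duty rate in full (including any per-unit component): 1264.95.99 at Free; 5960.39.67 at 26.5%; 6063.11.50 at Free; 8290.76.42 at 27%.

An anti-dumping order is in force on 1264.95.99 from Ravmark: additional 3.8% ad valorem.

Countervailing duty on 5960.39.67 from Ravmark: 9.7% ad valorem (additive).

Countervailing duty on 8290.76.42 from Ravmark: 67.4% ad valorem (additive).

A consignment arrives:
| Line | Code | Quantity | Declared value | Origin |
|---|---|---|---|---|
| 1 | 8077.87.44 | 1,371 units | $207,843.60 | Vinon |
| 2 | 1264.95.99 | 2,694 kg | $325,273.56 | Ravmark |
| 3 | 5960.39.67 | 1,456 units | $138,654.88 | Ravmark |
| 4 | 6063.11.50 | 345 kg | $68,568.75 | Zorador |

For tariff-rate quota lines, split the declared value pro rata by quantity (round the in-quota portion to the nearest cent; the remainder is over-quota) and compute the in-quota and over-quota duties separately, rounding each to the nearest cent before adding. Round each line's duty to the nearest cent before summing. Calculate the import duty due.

$118,511.84

Line 1 (8077.87.44, Vinon, 1,371 units, $207,843.60):
Code 8077.87.44 is under a tariff-rate quota (threshold 492 units). In-quota: 492 units at 8.5%; over-quota: 879 units at 25.5%.
Pro-rata value split: in-quota = $207,843.60 × 492/1,371 = $74,587.20; over-quota = $207,843.60 − $74,587.20 = $133,256.40.
In-quota duty = $74,587.20 × 8.5% = $6,339.91. Over-quota duty = $133,256.40 × 25.5% = $33,980.38.
Line duty = $6,339.91 + $33,980.38 = $40,320.29.
Line 2 (1264.95.99, Ravmark, 2,694 kg, $325,273.56):
Base rate for 1264.95.99 is $1.43/kg.
1264.95.99 has an FTA preferential rate, but origin Ravmark is not Zorador; base rate stands.
Additional duty on 1264.95.99 from Ravmark: +3.8% ad valorem. Applied ad valorem rate = 3.8%.
Duty = $325,273.56 × 3.8% + 2,694 × $1.43 = $16,212.82.
Line 3 (5960.39.67, Ravmark, 1,456 units, $138,654.88):
Base rate for 5960.39.67 is 35%.
5960.39.67 has an FTA preferential rate, but origin Ravmark is not Zorador; base rate stands.
Additional duty on 5960.39.67 from Ravmark: +9.7%. Applied ad valorem rate: 35% + 9.7% = 44.7%.
Duty = $138,654.88 × 44.7% = $61,978.73.
Line 4 (6063.11.50, Zorador, 345 kg, $68,568.75):
Base rate for 6063.11.50 is 9% + $3.24/kg.
Origin Zorador qualifies under the Belova–Zorador agreement and 6063.11.50 is covered: preferential rate Free applies instead.
Duty = $68,568.75 × 0% = $0.00.
Total = $40,320.29 + $16,212.82 + $61,978.73 + $0.00 = $118,511.84.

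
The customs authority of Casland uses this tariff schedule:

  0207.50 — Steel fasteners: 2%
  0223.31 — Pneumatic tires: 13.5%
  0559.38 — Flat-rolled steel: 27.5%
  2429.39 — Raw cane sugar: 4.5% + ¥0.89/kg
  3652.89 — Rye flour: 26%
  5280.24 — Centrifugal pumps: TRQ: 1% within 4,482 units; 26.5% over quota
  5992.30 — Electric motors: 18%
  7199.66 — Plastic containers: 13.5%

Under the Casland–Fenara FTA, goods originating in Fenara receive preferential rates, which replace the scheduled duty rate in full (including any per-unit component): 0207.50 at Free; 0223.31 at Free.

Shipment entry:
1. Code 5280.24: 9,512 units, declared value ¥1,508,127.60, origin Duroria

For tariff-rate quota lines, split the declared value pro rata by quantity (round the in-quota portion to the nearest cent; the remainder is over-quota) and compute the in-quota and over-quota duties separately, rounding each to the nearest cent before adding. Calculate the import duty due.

Line 1 (5280.24, Duroria, 9,512 units, ¥1,508,127.60):
Code 5280.24 is under a tariff-rate quota (threshold 4,482 units). In-quota: 4,482 units at 1%; over-quota: 5,030 units at 26.5%.
Pro-rata value split: in-quota = ¥1,508,127.60 × 4,482/9,512 = ¥710,621.10; over-quota = ¥1,508,127.60 − ¥710,621.10 = ¥797,506.50.
In-quota duty = ¥710,621.10 × 1% = ¥7,106.21. Over-quota duty = ¥797,506.50 × 26.5% = ¥211,339.22.
Line duty = ¥7,106.21 + ¥211,339.22 = ¥218,445.43.

¥218,445.43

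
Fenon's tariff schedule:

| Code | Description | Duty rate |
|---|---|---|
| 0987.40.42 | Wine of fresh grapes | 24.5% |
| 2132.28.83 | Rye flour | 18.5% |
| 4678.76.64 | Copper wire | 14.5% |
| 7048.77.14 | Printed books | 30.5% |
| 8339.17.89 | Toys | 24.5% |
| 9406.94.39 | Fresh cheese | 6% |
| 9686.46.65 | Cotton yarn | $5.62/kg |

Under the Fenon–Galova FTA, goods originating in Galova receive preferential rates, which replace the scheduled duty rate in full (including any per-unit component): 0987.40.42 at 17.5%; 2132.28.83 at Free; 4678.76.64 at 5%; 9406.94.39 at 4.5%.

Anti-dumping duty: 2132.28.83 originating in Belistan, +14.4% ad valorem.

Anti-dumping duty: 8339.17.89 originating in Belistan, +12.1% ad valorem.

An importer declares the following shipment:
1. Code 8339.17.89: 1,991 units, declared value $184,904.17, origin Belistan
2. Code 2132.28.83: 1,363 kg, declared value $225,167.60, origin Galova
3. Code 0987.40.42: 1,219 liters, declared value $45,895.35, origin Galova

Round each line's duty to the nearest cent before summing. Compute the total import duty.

$75,706.62

Line 1 (8339.17.89, Belistan, 1,991 units, $184,904.17):
Base rate for 8339.17.89 is 24.5%.
Additional duty on 8339.17.89 from Belistan: +12.1%. Applied ad valorem rate: 24.5% + 12.1% = 36.6%.
Duty = $184,904.17 × 36.6% = $67,674.93.
Line 2 (2132.28.83, Galova, 1,363 kg, $225,167.60):
Base rate for 2132.28.83 is 18.5%.
Origin Galova qualifies under the Fenon–Galova agreement and 2132.28.83 is covered: preferential rate Free applies instead.
The additional-duty order on 2132.28.83 targets Belistan, not Galova; it does not apply.
Duty = $225,167.60 × 0% = $0.00.
Line 3 (0987.40.42, Galova, 1,219 liters, $45,895.35):
Base rate for 0987.40.42 is 24.5%.
Origin Galova qualifies under the Fenon–Galova agreement and 0987.40.42 is covered: preferential rate 17.5% applies instead.
Duty = $45,895.35 × 17.5% = $8,031.69.
Total = $67,674.93 + $0.00 + $8,031.69 = $75,706.62.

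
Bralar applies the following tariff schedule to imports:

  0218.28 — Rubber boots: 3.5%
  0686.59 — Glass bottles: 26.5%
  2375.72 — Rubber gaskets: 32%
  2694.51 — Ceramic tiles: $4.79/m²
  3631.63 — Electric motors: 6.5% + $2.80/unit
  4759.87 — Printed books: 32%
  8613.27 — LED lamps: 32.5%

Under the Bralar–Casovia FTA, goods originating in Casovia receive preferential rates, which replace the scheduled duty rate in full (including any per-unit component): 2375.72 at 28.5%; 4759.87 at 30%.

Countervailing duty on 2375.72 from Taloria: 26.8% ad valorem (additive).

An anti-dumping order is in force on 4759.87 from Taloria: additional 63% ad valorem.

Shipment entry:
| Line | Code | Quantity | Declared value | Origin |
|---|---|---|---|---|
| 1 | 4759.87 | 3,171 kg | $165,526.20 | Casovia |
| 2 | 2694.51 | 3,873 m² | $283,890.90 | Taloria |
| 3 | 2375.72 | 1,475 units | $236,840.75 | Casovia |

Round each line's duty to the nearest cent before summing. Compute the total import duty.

$135,709.14

Line 1 (4759.87, Casovia, 3,171 kg, $165,526.20):
Base rate for 4759.87 is 32%.
Origin Casovia qualifies under the Bralar–Casovia agreement and 4759.87 is covered: preferential rate 30% applies instead.
The additional-duty order on 4759.87 targets Taloria, not Casovia; it does not apply.
Duty = $165,526.20 × 30% = $49,657.86.
Line 2 (2694.51, Taloria, 3,873 m², $283,890.90):
Base rate for 2694.51 is $4.79/m².
Duty = 3,873 × $4.79 = $18,551.67.
Line 3 (2375.72, Casovia, 1,475 units, $236,840.75):
Base rate for 2375.72 is 32%.
Origin Casovia qualifies under the Bralar–Casovia agreement and 2375.72 is covered: preferential rate 28.5% applies instead.
The additional-duty order on 2375.72 targets Taloria, not Casovia; it does not apply.
Duty = $236,840.75 × 28.5% = $67,499.61.
Total = $49,657.86 + $18,551.67 + $67,499.61 = $135,709.14.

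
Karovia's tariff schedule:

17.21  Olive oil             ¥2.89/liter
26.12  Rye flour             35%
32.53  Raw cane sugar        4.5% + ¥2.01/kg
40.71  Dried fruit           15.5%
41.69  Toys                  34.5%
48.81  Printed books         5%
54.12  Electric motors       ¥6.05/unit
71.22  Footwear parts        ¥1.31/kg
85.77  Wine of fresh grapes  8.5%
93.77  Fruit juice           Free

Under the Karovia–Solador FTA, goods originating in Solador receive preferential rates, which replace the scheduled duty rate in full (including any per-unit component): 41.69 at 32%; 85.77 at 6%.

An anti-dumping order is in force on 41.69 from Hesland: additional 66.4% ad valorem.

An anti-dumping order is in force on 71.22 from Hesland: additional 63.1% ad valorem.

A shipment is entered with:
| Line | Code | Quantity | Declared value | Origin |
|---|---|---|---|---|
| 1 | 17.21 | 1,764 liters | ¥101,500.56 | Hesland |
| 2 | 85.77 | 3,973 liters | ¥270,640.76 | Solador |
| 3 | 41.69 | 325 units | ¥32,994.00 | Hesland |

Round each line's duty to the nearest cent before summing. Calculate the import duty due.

Line 1 (17.21, Hesland, 1,764 liters, ¥101,500.56):
Base rate for 17.21 is ¥2.89/liter.
Duty = 1,764 × ¥2.89 = ¥5,097.96.
Line 2 (85.77, Solador, 3,973 liters, ¥270,640.76):
Base rate for 85.77 is 8.5%.
Origin Solador qualifies under the Karovia–Solador agreement and 85.77 is covered: preferential rate 6% applies instead.
Duty = ¥270,640.76 × 6% = ¥16,238.45.
Line 3 (41.69, Hesland, 325 units, ¥32,994.00):
Base rate for 41.69 is 34.5%.
41.69 has an FTA preferential rate, but origin Hesland is not Solador; base rate stands.
Additional duty on 41.69 from Hesland: +66.4%. Applied ad valorem rate: 34.5% + 66.4% = 100.9%.
Duty = ¥32,994.00 × 100.9% = ¥33,290.95.
Total = ¥5,097.96 + ¥16,238.45 + ¥33,290.95 = ¥54,627.36.

¥54,627.36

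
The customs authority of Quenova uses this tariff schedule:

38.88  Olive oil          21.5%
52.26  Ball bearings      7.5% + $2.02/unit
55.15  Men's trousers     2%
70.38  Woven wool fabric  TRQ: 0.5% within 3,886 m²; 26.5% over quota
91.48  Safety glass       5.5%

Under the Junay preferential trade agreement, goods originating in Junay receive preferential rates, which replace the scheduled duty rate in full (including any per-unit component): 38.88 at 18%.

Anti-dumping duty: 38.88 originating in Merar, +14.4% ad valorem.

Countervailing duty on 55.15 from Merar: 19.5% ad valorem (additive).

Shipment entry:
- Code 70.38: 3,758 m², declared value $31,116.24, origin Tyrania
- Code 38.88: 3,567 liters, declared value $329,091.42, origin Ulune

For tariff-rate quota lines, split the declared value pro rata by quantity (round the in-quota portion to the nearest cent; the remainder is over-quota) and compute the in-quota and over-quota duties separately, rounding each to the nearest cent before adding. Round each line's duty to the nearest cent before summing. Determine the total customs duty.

Line 1 (70.38, Tyrania, 3,758 m², $31,116.24):
Code 70.38 is under a tariff-rate quota (threshold 3,886 m²). Quantity 3,758 m² is within the quota, so the in-quota rate 0.5% applies to the full value.
Duty = $31,116.24 × 0.5% = $155.58.
Line 2 (38.88, Ulune, 3,567 liters, $329,091.42):
Base rate for 38.88 is 21.5%.
38.88 has an FTA preferential rate, but origin Ulune is not Junay; base rate stands.
The additional-duty order on 38.88 targets Merar, not Ulune; it does not apply.
Duty = $329,091.42 × 21.5% = $70,754.66.
Total = $155.58 + $70,754.66 = $70,910.24.

$70,910.24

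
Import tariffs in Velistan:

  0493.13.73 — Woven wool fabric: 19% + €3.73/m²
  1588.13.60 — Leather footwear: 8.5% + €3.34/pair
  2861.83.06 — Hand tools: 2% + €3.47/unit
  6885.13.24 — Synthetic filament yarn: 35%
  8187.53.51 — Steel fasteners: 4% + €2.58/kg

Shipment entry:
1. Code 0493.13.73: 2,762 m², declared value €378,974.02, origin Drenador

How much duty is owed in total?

Line 1 (0493.13.73, Drenador, 2,762 m², €378,974.02):
Base rate for 0493.13.73 is 19% + €3.73/m².
Duty = €378,974.02 × 19% + 2,762 × €3.73 = €82,307.32.

€82,307.32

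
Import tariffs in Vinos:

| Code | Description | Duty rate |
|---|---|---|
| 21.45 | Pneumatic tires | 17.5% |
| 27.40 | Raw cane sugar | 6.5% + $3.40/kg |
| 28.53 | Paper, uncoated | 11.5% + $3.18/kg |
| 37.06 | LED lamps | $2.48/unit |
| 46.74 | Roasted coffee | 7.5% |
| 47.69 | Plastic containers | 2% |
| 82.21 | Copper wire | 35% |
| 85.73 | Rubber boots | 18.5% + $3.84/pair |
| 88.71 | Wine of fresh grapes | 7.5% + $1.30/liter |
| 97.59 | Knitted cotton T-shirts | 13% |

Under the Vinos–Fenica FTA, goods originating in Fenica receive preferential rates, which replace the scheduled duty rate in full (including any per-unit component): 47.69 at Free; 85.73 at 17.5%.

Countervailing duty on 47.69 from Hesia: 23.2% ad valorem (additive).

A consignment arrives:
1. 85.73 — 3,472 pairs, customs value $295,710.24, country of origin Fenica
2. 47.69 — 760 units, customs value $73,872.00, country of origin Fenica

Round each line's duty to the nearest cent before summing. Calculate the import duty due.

Line 1 (85.73, Fenica, 3,472 pairs, $295,710.24):
Base rate for 85.73 is 18.5% + $3.84/pair.
Origin Fenica qualifies under the Vinos–Fenica agreement and 85.73 is covered: preferential rate 17.5% applies instead.
Duty = $295,710.24 × 17.5% = $51,749.29.
Line 2 (47.69, Fenica, 760 units, $73,872.00):
Base rate for 47.69 is 2%.
Origin Fenica qualifies under the Vinos–Fenica agreement and 47.69 is covered: preferential rate Free applies instead.
The additional-duty order on 47.69 targets Hesia, not Fenica; it does not apply.
Duty = $73,872.00 × 0% = $0.00.
Total = $51,749.29 + $0.00 = $51,749.29.

$51,749.29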